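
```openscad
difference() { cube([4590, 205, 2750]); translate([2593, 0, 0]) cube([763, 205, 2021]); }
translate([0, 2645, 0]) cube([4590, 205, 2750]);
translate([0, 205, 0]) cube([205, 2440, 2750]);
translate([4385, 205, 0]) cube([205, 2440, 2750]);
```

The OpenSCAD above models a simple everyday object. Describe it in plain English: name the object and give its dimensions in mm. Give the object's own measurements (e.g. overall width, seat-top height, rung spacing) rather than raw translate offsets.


A single room: four walls, each 2750 mm tall and 205 mm thick, enclosing an outside footprint 4590×2850 mm (x × y), no floor or roof. The front and back walls (−y and +y sides) run the full x-width; the side walls fit between their inner faces. A door opening 763 mm wide and 2021 mm tall is cut through the front wall from the floor up, its −x edge 2593 mm from the wall's −x end.


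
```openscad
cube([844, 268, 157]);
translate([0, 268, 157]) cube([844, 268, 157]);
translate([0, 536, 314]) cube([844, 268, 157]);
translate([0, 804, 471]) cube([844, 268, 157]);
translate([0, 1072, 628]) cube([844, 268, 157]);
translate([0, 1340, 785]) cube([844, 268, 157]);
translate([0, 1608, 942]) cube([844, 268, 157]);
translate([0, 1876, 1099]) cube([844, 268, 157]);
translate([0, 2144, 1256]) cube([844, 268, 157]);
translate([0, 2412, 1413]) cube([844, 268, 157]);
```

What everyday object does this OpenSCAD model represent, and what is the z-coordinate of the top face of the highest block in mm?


A staircase. The total rise is 1570 mm.

10 identical blocks, each offset up and back from the previous — a staircase. Each step is 157 mm tall and there are 10 of them, so the total rise is 10 × 157 = 1570 mm.


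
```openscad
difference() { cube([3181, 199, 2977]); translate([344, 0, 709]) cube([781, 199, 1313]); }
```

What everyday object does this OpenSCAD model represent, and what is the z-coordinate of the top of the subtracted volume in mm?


A wall with a window opening. The window head height is 2022 mm.

A wall with a rectangular opening subtracted — a window. Sill at z = 709, opening 1313 mm tall, so the head is at 709 + 1313 = 2022 mm.


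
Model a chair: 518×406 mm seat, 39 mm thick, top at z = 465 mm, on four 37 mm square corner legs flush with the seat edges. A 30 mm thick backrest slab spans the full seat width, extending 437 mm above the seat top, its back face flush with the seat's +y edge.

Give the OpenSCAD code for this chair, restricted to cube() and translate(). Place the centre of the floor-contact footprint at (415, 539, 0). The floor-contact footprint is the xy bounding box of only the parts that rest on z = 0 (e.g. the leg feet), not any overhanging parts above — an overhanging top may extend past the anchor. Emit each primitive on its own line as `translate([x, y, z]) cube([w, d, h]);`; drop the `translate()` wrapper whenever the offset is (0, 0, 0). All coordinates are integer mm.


translate([156, 336, 426]) cube([518, 406, 39]);
translate([156, 336, 0]) cube([37, 37, 426]);
translate([637, 336, 0]) cube([37, 37, 426]);
translate([156, 705, 0]) cube([37, 37, 426]);
translate([637, 705, 0]) cube([37, 37, 426]);
translate([156, 712, 465]) cube([518, 30, 437]);


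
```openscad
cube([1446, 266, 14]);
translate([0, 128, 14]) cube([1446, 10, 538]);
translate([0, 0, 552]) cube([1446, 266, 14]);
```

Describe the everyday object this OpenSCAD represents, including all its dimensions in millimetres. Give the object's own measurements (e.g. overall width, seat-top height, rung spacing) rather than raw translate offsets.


An I-beam lying along x, 1446 mm long. Overall section height 566 mm. Two flanges 266 mm wide (y) and 14 mm thick, one on the floor and one at the top; a web 10 mm thick runs between them, centred on the flange width.


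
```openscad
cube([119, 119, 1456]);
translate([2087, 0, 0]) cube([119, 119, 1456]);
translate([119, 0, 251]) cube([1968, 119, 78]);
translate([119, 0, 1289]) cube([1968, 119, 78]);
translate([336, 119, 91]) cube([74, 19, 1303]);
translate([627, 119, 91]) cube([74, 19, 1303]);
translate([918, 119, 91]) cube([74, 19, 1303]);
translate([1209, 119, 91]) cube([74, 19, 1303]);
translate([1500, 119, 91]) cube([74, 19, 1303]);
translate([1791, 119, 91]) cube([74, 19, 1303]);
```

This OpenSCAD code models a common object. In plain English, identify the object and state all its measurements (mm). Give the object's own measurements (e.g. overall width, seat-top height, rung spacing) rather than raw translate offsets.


A fence section. Two 119×119 mm posts, 1456 mm tall, stand on the floor with a clear span of 1968 mm between their inner faces. Two horizontal rails of 119×78 mm section span the gap between the posts with their undersides at z = 251 mm and z = 1289 mm, flush with the posts' −y face. 6 pickets, each 74 mm wide, 19 mm thick and 1303 mm tall, are fixed to the +y face of the rails with their bottoms at z = 91 mm, spaced across the span with a 217 mm gap after the −x post and between neighbouring pickets, with 222 mm left before the +x post.


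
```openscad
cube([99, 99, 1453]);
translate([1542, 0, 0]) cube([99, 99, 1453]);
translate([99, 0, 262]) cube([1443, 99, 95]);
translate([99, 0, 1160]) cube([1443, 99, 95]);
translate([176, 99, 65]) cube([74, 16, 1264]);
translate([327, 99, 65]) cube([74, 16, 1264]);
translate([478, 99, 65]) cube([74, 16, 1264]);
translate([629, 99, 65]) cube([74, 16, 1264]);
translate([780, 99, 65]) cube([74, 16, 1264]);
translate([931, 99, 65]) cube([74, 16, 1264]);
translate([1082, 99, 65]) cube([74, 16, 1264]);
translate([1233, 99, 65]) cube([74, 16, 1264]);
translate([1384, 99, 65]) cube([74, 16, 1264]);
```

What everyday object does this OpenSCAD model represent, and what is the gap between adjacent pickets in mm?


A fence section. The picket gap is 77 mm.

Two posts, two rails, 9 pickets — a fence section. Span 1443 mm holds 9 pickets of 74 mm with 10 equal gaps: ⌊(1443 − 9·74) / 10⌋ = 77 mm.


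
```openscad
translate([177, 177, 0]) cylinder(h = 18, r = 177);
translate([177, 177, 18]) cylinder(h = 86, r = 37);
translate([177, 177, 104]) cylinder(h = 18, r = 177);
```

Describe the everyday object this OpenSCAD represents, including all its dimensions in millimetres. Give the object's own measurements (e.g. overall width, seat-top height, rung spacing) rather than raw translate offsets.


A spool: two coaxial disc flanges of radius 177 mm and thickness 18 mm, joined by a core cylinder of radius 37 mm and height 86 mm. The lower flange rests on z = 0 and the three cylinders share a vertical axis.


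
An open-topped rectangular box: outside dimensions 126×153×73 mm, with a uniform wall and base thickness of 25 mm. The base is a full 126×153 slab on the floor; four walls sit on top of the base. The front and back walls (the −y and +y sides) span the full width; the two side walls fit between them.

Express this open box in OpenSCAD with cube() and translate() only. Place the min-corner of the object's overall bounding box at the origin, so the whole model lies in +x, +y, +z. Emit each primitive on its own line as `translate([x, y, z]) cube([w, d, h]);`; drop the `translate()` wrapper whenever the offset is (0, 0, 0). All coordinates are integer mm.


cube([126, 153, 25]);
translate([0, 0, 25]) cube([126, 25, 48]);
translate([0, 128, 25]) cube([126, 25, 48]);
translate([0, 25, 25]) cube([25, 103, 48]);
translate([101, 25, 25]) cube([25, 103, 48]);


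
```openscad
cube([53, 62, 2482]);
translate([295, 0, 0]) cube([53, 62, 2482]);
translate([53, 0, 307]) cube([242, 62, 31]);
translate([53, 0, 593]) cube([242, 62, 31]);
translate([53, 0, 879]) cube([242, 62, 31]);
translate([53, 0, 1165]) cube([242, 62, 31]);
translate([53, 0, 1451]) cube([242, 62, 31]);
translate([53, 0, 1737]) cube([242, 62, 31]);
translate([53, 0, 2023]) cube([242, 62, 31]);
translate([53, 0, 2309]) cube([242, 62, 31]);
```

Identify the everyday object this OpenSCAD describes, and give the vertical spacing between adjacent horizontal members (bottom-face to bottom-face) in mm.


A ladder. The rung spacing is 286 mm.

Two tall 53×62 posts with 8 short bars between them — a ladder. Adjacent rungs sit at z = 307 and z = 593, so the spacing is 593 − 307 = 286 mm.


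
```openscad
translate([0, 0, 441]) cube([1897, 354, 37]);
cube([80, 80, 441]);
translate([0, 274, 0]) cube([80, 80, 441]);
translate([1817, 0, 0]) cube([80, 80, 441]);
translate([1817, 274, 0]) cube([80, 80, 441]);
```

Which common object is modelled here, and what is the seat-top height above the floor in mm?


A bench. The seat-top height is 478 mm.

A long slab on four corner posts — a bench. The slab sits at z = 441 with thickness 37, so the top is 441 + 37 = 478 mm.


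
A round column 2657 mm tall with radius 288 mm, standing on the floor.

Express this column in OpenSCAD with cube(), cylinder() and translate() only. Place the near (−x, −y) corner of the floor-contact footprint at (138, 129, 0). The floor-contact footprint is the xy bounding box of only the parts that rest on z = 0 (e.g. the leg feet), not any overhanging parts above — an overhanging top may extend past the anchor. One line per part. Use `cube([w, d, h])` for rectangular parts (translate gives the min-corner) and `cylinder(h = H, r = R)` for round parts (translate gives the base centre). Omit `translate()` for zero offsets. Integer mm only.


translate([426, 417, 0]) cylinder(h = 2657, r = 288);


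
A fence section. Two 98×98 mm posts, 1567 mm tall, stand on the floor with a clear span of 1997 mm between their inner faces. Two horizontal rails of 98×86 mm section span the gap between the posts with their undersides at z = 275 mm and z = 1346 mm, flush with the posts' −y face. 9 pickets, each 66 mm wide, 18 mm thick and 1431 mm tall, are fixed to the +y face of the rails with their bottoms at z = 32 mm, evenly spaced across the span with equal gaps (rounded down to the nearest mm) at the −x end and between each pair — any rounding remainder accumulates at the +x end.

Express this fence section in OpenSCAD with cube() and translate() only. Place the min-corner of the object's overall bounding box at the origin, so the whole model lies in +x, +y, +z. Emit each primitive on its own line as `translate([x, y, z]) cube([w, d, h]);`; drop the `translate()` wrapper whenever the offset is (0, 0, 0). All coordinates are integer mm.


cube([98, 98, 1567]);
translate([2095, 0, 0]) cube([98, 98, 1567]);
translate([98, 0, 275]) cube([1997, 98, 86]);
translate([98, 0, 1346]) cube([1997, 98, 86]);
translate([238, 98, 32]) cube([66, 18, 1431]);
translate([444, 98, 32]) cube([66, 18, 1431]);
translate([650, 98, 32]) cube([66, 18, 1431]);
translate([856, 98, 32]) cube([66, 18, 1431]);
translate([1062, 98, 32]) cube([66, 18, 1431]);
translate([1268, 98, 32]) cube([66, 18, 1431]);
translate([1474, 98, 32]) cube([66, 18, 1431]);
translate([1680, 98, 32]) cube([66, 18, 1431]);
translate([1886, 98, 32]) cube([66, 18, 1431]);


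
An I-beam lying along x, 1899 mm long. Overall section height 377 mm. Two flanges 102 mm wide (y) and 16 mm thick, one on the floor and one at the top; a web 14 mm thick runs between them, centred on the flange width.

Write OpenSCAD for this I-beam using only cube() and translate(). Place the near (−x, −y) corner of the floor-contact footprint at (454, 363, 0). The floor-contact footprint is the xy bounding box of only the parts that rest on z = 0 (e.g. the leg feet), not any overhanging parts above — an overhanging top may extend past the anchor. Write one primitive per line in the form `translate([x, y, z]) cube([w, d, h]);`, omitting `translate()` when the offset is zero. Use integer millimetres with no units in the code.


translate([454, 363, 0]) cube([1899, 102, 16]);
translate([454, 407, 16]) cube([1899, 14, 345]);
translate([454, 363, 361]) cube([1899, 102, 16]);


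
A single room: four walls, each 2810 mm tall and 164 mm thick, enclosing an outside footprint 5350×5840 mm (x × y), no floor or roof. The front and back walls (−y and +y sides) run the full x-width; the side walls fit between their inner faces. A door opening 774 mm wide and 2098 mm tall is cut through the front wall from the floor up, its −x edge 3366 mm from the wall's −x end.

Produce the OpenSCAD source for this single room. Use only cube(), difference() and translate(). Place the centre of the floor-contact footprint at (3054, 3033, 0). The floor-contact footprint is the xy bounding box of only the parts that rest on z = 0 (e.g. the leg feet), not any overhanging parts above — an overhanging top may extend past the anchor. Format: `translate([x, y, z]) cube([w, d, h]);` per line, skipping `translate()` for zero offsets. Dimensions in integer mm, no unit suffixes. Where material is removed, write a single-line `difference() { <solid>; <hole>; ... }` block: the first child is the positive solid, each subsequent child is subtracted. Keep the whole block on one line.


difference() { translate([379, 113, 0]) cube([5350, 164, 2810]); translate([3745, 113, 0]) cube([774, 164, 2098]); }
translate([379, 5789, 0]) cube([5350, 164, 2810]);
translate([379, 277, 0]) cube([164, 5512, 2810]);
translate([5565, 277, 0]) cube([164, 5512, 2810]);


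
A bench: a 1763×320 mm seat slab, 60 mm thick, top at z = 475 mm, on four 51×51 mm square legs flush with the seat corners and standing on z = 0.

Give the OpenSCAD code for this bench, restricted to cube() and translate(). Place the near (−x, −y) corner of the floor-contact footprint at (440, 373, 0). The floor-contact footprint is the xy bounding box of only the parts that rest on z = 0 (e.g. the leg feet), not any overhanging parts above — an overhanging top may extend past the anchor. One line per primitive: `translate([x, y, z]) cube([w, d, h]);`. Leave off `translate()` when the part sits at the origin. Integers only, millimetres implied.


translate([440, 373, 415]) cube([1763, 320, 60]);
translate([440, 373, 0]) cube([51, 51, 415]);
translate([440, 642, 0]) cube([51, 51, 415]);
translate([2152, 373, 0]) cube([51, 51, 415]);
translate([2152, 642, 0]) cube([51, 51, 415]);


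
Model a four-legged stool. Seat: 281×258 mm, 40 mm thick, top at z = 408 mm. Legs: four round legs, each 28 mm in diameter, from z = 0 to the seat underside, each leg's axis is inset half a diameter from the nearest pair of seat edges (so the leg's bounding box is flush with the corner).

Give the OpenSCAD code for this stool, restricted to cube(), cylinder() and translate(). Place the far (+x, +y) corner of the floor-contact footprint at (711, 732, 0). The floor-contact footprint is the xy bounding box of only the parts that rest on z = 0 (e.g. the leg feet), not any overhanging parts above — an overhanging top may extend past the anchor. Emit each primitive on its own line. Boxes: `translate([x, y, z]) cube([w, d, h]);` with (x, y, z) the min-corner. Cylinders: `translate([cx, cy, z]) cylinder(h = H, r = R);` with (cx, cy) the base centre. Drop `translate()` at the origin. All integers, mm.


translate([430, 474, 368]) cube([281, 258, 40]);
translate([444, 488, 0]) cylinder(h = 368, r = 14);
translate([697, 488, 0]) cylinder(h = 368, r = 14);
translate([444, 718, 0]) cylinder(h = 368, r = 14);
translate([697, 718, 0]) cylinder(h = 368, r = 14);


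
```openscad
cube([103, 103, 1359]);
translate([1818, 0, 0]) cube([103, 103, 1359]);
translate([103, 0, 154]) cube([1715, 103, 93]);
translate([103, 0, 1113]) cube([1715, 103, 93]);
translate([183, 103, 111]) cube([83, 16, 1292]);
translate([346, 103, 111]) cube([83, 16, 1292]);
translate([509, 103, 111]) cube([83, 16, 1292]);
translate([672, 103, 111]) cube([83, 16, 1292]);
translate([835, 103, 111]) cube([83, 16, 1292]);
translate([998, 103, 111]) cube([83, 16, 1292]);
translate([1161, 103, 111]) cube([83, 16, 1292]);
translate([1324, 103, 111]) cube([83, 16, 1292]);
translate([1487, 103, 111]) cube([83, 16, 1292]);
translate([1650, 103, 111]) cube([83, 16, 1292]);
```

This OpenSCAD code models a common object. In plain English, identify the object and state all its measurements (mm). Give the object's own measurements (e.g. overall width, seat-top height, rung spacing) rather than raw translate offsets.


A fence section. Two 103×103 mm posts, 1359 mm tall, stand on the floor with a clear span of 1715 mm between their inner faces. Two horizontal rails of 103×93 mm section span the gap between the posts with their undersides at z = 154 mm and z = 1113 mm, flush with the posts' −y face. 10 pickets, each 83 mm wide, 16 mm thick and 1292 mm tall, are fixed to the +y face of the rails with their bottoms at z = 111 mm, spaced across the span with a 80 mm gap after the −x post and between neighbouring pickets, with 85 mm left before the +x post.


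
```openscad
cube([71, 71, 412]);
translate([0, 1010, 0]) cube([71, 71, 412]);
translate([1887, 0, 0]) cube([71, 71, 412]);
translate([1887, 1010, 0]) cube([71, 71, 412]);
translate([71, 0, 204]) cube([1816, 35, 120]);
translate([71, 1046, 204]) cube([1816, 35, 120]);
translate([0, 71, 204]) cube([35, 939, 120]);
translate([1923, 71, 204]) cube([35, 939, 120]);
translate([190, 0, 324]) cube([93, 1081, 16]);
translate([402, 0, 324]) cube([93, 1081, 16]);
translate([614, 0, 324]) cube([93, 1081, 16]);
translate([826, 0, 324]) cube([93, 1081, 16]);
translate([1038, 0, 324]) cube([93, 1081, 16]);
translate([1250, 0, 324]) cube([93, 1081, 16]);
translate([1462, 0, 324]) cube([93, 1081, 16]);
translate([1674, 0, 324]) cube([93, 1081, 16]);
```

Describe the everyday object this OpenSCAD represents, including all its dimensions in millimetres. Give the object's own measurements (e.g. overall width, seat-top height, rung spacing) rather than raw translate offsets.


A bed frame 1958 mm long (x) by 1081 mm wide (y). Four 71×71 mm corner posts, 412 mm tall, at the corners of the footprint. Four rails of 35 mm thickness and 120 mm height run between adjacent posts with their undersides at z = 204 mm, their outer faces flush with the outside of the frame (the two x-running rails run between the posts' inner faces; the two y-running rails run between the posts' inner faces). 8 slats, each 93 mm wide (x) and 16 mm thick, lie across the top of the two x-running rails, running the full 1081 mm width of the frame in y; along x they sit between the end posts with a 119 mm gap after the −x posts and between neighbouring slats, leaving 120 mm before the +x posts.


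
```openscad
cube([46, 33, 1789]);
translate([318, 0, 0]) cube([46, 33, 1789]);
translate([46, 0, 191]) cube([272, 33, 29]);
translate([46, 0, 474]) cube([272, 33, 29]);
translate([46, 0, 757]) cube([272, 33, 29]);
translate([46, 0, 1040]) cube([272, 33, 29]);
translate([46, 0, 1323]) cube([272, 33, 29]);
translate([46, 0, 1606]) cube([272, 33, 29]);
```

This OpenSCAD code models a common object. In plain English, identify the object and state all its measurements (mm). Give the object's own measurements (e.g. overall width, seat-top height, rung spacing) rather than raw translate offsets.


A straight ladder. Two 46×33 mm vertical rails, 1789 mm tall, stand 364 mm apart (outside-to-outside) with their front faces coplanar on the −y side. 6 rungs, each 33 mm deep and 29 mm tall, span between the inner faces of the rails, front faces flush with the rails. The lowest rung's underside is at z = 191 mm and rungs are spaced 283 mm apart (underside to underside).


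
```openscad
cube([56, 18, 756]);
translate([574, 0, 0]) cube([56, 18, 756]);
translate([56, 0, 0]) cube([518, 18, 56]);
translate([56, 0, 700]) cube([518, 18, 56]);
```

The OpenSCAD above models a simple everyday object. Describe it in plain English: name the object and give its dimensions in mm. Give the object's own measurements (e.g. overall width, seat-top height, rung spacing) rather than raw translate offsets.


A rectangular picture frame lying in the x–z plane (depth along y). The opening is 518 mm wide (x) by 644 mm tall (z), surrounded by a border 56 mm wide on all four sides. The frame is 18 mm deep and is made of two full-height vertical stiles with two horizontal rails fitted between them.


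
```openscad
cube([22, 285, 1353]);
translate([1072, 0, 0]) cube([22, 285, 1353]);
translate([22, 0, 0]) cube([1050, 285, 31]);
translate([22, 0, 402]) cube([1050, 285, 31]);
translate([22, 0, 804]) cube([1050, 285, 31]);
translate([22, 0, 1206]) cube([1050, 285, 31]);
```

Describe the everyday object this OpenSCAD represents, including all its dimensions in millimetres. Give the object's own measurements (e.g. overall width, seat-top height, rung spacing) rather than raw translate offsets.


An open bookshelf. Two side panels, each 22 mm thick, 285 mm deep and 1353 mm tall, stand 1094 mm apart (outside-to-outside). Between them sit 4 shelves, each 31 mm thick and 285 mm deep, spanning the full gap between the sides. The bottom shelf rests on the floor (its underside at z = 0) and the clear gap between one shelf's top and the next shelf's underside is 371 mm.


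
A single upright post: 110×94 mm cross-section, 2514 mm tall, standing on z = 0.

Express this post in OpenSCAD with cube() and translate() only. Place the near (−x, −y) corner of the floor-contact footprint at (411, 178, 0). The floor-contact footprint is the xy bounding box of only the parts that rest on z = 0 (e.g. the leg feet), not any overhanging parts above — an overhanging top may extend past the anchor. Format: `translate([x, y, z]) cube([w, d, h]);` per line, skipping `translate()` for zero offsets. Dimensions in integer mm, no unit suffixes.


translate([411, 178, 0]) cube([110, 94, 2514]);


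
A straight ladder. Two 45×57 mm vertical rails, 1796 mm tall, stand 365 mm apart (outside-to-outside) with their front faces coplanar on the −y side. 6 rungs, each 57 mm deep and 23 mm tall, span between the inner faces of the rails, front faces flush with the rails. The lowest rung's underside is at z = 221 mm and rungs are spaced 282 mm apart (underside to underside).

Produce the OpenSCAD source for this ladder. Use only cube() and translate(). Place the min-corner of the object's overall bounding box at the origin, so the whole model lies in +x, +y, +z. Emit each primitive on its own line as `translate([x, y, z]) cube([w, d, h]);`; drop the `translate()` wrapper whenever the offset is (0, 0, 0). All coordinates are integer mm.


cube([45, 57, 1796]);
translate([320, 0, 0]) cube([45, 57, 1796]);
translate([45, 0, 221]) cube([275, 57, 23]);
translate([45, 0, 503]) cube([275, 57, 23]);
translate([45, 0, 785]) cube([275, 57, 23]);
translate([45, 0, 1067]) cube([275, 57, 23]);
translate([45, 0, 1349]) cube([275, 57, 23]);
translate([45, 0, 1631]) cube([275, 57, 23]);


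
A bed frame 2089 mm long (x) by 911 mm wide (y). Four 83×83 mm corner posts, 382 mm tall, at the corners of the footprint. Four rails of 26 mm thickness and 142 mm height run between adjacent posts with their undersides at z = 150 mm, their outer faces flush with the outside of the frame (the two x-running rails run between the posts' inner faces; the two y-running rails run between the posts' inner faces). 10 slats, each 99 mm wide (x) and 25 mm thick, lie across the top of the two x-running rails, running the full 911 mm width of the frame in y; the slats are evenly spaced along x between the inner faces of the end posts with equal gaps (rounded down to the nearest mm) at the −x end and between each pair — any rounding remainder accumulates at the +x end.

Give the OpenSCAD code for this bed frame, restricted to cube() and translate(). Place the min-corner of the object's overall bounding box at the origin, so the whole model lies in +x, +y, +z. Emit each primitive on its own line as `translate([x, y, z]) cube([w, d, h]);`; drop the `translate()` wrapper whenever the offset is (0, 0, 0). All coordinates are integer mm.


cube([83, 83, 382]);
translate([0, 828, 0]) cube([83, 83, 382]);
translate([2006, 0, 0]) cube([83, 83, 382]);
translate([2006, 828, 0]) cube([83, 83, 382]);
translate([83, 0, 150]) cube([1923, 26, 142]);
translate([83, 885, 150]) cube([1923, 26, 142]);
translate([0, 83, 150]) cube([26, 745, 142]);
translate([2063, 83, 150]) cube([26, 745, 142]);
translate([167, 0, 292]) cube([99, 911, 25]);
translate([350, 0, 292]) cube([99, 911, 25]);
translate([533, 0, 292]) cube([99, 911, 25]);
translate([716, 0, 292]) cube([99, 911, 25]);
translate([899, 0, 292]) cube([99, 911, 25]);
translate([1082, 0, 292]) cube([99, 911, 25]);
translate([1265, 0, 292]) cube([99, 911, 25]);
translate([1448, 0, 292]) cube([99, 911, 25]);
translate([1631, 0, 292]) cube([99, 911, 25]);
translate([1814, 0, 292]) cube([99, 911, 25]);


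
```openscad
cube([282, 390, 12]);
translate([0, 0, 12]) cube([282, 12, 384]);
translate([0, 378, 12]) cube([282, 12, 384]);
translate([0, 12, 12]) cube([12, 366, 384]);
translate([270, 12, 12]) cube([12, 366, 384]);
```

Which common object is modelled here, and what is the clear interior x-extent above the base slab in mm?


An open box. The internal width is 258 mm.

A 282×390 base slab with four walls standing on it — an open box. The base is 282 mm wide and the walls are 12 mm thick, so the internal width is 282 − 2 × 12 = 258 mm.


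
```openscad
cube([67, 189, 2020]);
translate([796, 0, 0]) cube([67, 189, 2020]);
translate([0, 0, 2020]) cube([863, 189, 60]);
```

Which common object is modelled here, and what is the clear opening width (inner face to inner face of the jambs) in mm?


A door frame. The clear opening width is 729 mm.

Two 2020 mm tall posts with a header on top — a door frame. The left jamb is 67 mm wide at x = 0; the right jamb starts at x = 796. The clear opening is 796 − 67 = 729 mm.


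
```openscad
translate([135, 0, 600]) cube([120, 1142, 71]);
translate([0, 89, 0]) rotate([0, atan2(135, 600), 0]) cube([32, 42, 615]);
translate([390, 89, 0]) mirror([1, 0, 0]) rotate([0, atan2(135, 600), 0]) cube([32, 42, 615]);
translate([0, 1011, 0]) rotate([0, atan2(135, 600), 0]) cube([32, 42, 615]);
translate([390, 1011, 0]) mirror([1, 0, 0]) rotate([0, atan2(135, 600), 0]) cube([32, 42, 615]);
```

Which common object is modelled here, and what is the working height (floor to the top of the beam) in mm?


A sawhorse. The overall height is 671 mm.

A beam across two mirrored pairs of raked legs — a sawhorse. The beam's underside is at z = 600 (matching the legs' vertical rise in atan2(135, 600)) and the beam is 71 mm tall, so its top is at 600 + 71 = 671 mm. The raked legs top out at the beam's underside, so that is the highest point.


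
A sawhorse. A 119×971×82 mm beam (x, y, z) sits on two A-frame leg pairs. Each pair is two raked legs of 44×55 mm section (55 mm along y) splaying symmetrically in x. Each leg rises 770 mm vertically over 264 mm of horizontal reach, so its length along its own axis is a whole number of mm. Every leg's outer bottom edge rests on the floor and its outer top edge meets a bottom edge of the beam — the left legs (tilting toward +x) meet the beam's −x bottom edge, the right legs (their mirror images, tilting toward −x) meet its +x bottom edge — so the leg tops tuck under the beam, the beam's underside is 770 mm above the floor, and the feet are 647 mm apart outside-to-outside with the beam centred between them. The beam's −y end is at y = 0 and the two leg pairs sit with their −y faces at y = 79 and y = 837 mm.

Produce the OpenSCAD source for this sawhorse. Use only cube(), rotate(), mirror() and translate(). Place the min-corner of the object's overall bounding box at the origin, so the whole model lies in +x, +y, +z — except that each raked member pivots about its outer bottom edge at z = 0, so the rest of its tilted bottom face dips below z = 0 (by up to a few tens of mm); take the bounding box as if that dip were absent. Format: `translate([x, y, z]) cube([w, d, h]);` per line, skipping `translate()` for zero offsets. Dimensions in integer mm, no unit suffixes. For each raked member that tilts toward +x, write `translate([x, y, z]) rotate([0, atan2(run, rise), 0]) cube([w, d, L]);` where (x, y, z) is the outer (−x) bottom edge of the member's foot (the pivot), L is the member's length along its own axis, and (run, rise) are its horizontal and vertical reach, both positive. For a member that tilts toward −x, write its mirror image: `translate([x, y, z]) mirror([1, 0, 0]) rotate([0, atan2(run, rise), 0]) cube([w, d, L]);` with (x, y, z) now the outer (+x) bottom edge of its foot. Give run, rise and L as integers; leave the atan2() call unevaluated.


// leg length = √(264² + 770²) = 814
// right-leg outer foot x = 2·264 + 119 = 647
// beam min-corner = (264, 0, 770)
translate([264, 0, 770]) cube([119, 971, 82]);
translate([0, 79, 0]) rotate([0, atan2(264, 770), 0]) cube([44, 55, 814]);
translate([647, 79, 0]) mirror([1, 0, 0]) rotate([0, atan2(264, 770), 0]) cube([44, 55, 814]);
translate([0, 837, 0]) rotate([0, atan2(264, 770), 0]) cube([44, 55, 814]);
translate([647, 837, 0]) mirror([1, 0, 0]) rotate([0, atan2(264, 770), 0]) cube([44, 55, 814]);


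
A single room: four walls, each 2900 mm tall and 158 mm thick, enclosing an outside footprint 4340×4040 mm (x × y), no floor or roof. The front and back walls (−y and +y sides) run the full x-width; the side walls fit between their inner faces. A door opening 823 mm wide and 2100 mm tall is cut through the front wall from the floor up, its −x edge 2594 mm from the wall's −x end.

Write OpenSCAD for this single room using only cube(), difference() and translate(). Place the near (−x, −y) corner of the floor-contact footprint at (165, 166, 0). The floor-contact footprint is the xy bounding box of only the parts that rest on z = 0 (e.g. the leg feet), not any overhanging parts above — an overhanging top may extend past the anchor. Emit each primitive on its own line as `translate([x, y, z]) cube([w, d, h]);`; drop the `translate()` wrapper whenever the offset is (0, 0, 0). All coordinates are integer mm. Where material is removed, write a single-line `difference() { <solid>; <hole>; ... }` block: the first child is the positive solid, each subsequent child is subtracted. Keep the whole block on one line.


difference() { translate([165, 166, 0]) cube([4340, 158, 2900]); translate([2759, 166, 0]) cube([823, 158, 2100]); }
translate([165, 4048, 0]) cube([4340, 158, 2900]);
translate([165, 324, 0]) cube([158, 3724, 2900]);
translate([4347, 324, 0]) cube([158, 3724, 2900]);


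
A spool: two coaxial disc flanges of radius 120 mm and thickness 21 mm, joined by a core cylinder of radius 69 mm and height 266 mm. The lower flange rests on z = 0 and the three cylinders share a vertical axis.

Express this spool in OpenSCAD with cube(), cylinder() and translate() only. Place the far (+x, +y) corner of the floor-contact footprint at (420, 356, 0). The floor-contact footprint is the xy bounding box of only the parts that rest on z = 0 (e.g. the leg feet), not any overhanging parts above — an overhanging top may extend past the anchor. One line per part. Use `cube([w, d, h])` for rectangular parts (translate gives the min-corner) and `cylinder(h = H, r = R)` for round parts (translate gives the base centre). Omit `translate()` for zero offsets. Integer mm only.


translate([300, 236, 0]) cylinder(h = 21, r = 120);
translate([300, 236, 21]) cylinder(h = 266, r = 69);
translate([300, 236, 287]) cylinder(h = 21, r = 120);


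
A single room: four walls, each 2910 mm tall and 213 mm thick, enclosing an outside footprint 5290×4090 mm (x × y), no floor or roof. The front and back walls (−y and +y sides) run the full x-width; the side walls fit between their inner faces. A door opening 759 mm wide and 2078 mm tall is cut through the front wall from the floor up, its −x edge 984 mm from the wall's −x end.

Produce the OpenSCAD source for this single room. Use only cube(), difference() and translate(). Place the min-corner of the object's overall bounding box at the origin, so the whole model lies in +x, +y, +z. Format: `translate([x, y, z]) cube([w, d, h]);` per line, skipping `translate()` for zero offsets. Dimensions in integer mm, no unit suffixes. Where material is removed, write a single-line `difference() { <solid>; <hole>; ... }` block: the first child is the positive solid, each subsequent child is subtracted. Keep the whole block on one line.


difference() { cube([5290, 213, 2910]); translate([984, 0, 0]) cube([759, 213, 2078]); }
translate([0, 3877, 0]) cube([5290, 213, 2910]);
translate([0, 213, 0]) cube([213, 3664, 2910]);
translate([5077, 213, 0]) cube([213, 3664, 2910]);


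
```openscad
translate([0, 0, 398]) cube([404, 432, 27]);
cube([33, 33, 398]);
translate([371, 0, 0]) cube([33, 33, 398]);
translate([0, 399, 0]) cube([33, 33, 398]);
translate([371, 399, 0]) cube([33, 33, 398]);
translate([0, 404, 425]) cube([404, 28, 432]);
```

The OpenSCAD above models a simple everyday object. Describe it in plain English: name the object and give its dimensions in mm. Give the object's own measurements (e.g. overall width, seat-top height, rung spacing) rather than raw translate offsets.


A chair. The seat is a 404×432×27 mm slab with its top at z = 425 mm, on four 33×33 mm corner legs (flush with the seat edges, standing on z = 0). A flat backrest 28 mm thick, 432 mm tall, spans the full seat width and rises from the seat top along its +y edge, rear face flush with the rear of the seat.


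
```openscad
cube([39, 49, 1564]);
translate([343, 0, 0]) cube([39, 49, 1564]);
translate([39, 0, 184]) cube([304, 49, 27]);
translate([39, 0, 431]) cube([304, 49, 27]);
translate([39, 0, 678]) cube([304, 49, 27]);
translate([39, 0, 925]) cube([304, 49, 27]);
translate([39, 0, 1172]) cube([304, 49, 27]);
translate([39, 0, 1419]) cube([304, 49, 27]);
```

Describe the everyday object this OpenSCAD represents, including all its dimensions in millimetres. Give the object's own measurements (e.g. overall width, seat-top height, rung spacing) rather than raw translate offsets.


A straight ladder. Two 39×49 mm vertical rails, 1564 mm tall, stand 382 mm apart (outside-to-outside) with their front faces coplanar on the −y side. 6 rungs, each 49 mm deep and 27 mm tall, span between the inner faces of the rails, front faces flush with the rails. The lowest rung's underside is at z = 184 mm and rungs are spaced 247 mm apart (underside to underside).


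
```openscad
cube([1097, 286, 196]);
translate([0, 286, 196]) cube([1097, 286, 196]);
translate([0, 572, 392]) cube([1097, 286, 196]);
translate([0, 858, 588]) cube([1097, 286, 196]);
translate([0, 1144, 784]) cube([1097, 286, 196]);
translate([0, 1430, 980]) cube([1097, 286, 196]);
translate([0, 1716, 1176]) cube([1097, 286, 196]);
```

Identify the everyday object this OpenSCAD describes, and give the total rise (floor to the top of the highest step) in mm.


A staircase. The total rise is 1372 mm.

7 identical blocks, each offset up and back from the previous — a staircase. Each step is 196 mm tall and there are 7 of them, so the total rise is 7 × 196 = 1372 mm.


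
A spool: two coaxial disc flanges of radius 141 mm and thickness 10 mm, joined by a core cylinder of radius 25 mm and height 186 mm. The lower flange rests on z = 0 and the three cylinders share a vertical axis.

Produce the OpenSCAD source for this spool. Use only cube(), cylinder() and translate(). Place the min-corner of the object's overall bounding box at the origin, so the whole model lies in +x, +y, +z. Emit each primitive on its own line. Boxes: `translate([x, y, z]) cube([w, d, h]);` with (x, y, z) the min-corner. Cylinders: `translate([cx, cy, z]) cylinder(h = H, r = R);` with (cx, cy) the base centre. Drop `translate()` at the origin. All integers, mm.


translate([141, 141, 0]) cylinder(h = 10, r = 141);
translate([141, 141, 10]) cylinder(h = 186, r = 25);
translate([141, 141, 196]) cylinder(h = 10, r = 141);


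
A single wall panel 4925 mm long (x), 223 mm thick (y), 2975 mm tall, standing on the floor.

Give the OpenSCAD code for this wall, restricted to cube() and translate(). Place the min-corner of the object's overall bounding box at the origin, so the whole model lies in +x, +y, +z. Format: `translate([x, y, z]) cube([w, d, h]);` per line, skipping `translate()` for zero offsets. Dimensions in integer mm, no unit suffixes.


cube([4925, 223, 2975]);


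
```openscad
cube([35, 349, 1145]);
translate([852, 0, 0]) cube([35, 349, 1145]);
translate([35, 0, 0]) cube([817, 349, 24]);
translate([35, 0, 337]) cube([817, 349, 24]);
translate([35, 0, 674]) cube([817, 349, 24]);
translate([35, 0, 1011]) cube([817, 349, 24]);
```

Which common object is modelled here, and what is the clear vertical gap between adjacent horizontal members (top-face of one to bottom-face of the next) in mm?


A bookshelf. The clear shelf gap is 313 mm.

Two tall side panels with 4 horizontal boards between them — a bookshelf. The first two shelf undersides are at z = 0 and z = 337; with shelf thickness 24, the clear gap is 337 − 0 − 24 = 313 mm.


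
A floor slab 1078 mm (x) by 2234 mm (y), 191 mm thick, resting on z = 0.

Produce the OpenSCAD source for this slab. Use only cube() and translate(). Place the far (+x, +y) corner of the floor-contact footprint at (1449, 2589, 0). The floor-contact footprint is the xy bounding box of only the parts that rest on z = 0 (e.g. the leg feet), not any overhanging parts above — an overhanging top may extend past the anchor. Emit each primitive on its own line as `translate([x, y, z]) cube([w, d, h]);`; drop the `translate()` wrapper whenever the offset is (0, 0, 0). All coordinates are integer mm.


translate([371, 355, 0]) cube([1078, 2234, 191]);


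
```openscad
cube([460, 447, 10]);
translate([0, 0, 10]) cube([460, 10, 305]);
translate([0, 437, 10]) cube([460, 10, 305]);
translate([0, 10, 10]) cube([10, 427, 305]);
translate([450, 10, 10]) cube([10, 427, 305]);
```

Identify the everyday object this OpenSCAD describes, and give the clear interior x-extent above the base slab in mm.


An open box. The internal width is 440 mm.

A 460×447 base slab with four walls standing on it — an open box. The base is 460 mm wide and the walls are 10 mm thick, so the internal width is 460 − 2 × 10 = 440 mm.


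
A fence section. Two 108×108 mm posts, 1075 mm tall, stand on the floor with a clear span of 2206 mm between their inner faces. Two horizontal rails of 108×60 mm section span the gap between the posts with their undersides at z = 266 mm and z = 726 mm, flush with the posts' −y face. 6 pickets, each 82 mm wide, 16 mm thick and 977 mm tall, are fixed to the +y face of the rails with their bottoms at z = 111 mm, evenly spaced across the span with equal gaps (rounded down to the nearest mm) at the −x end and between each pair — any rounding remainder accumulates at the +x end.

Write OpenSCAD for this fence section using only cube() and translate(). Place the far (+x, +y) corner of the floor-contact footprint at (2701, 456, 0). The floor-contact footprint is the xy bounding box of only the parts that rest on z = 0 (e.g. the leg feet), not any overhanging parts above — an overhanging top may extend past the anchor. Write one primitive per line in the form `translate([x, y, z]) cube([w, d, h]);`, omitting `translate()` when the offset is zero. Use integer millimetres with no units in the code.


translate([279, 348, 0]) cube([108, 108, 1075]);
translate([2593, 348, 0]) cube([108, 108, 1075]);
translate([387, 348, 266]) cube([2206, 108, 60]);
translate([387, 348, 726]) cube([2206, 108, 60]);
translate([631, 456, 111]) cube([82, 16, 977]);
translate([957, 456, 111]) cube([82, 16, 977]);
translate([1283, 456, 111]) cube([82, 16, 977]);
translate([1609, 456, 111]) cube([82, 16, 977]);
translate([1935, 456, 111]) cube([82, 16, 977]);
translate([2261, 456, 111]) cube([82, 16, 977]);


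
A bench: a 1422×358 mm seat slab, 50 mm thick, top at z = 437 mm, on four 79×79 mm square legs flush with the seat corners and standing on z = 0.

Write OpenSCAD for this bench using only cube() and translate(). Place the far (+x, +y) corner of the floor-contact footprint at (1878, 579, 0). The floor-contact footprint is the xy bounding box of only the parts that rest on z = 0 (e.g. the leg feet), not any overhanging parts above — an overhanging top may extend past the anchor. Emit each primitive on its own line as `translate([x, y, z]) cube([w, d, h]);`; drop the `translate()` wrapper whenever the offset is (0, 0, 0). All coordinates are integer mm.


translate([456, 221, 387]) cube([1422, 358, 50]);
translate([456, 221, 0]) cube([79, 79, 387]);
translate([456, 500, 0]) cube([79, 79, 387]);
translate([1799, 221, 0]) cube([79, 79, 387]);
translate([1799, 500, 0]) cube([79, 79, 387]);
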